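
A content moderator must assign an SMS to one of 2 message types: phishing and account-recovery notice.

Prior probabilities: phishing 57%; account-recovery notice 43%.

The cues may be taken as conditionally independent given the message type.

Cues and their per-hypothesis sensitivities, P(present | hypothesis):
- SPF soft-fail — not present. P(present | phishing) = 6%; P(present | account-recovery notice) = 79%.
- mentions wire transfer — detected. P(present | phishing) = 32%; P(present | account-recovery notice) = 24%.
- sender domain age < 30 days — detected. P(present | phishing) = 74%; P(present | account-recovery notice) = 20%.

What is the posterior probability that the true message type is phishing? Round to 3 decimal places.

For each hypothesis, the unnormalized posterior weight is prior × product of the cue likelihoods (using 1 − P(present | H) for each absent cue):
  phishing: 0.57 × (1 − 0.06) × 0.32 × 0.74 = 0.12688
  account-recovery notice: 0.43 × (1 − 0.79) × 0.24 × 0.20 = 0.0043344
The unnormalized weights sum to 0.13121.
P(phishing | evidence) = 0.12688 / 0.13121 ≈ 0.967.

0.967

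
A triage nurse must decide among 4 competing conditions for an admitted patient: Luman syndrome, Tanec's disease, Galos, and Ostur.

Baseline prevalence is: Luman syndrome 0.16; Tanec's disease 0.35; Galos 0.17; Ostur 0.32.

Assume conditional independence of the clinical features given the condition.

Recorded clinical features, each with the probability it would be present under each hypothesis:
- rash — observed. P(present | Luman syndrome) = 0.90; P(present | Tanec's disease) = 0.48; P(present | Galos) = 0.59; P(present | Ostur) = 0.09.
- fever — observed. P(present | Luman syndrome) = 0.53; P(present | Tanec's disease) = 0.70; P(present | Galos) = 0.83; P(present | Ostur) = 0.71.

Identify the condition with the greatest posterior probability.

Multiply each prior by the joint likelihood of the clinical feature pattern:
  Luman syndrome: 0.16 × 0.90 × 0.53 = 0.07632
  Tanec's disease: 0.35 × 0.48 × 0.70 = 0.1176
  Galos: 0.17 × 0.59 × 0.83 = 0.083249
  Ostur: 0.32 × 0.09 × 0.71 = 0.020448
The unnormalized weights sum to 0.29762.
P(Luman syndrome | evidence) ≈ 0.07632 / 0.29762 ≈ 0.256
P(Tanec's disease | evidence) ≈ 0.1176 / 0.29762 ≈ 0.395
P(Galos | evidence) ≈ 0.083249 / 0.29762 ≈ 0.280
P(Ostur | evidence) ≈ 0.020448 / 0.29762 ≈ 0.069
The largest is 0.395, so Tanec's disease is most probable.

Tanec's disease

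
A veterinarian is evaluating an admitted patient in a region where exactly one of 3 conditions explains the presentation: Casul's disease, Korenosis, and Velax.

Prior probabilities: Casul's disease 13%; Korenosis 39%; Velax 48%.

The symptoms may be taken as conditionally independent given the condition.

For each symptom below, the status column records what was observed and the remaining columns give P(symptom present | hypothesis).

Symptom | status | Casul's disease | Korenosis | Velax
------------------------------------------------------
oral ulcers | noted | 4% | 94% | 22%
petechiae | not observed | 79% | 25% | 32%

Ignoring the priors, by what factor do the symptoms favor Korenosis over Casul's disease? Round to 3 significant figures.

83.9

The Bayes factor is the ratio of the joint likelihoods of the symptom pattern under the two hypotheses (using 1 − P(present | H) for each absent symptom).
  Korenosis: 0.94 × (1 − 0.25) = 0.705
  Casul's disease: 0.04 × (1 − 0.79) = 0.0084
Bayes factor = 0.705 / 0.0084 ≈ 83.9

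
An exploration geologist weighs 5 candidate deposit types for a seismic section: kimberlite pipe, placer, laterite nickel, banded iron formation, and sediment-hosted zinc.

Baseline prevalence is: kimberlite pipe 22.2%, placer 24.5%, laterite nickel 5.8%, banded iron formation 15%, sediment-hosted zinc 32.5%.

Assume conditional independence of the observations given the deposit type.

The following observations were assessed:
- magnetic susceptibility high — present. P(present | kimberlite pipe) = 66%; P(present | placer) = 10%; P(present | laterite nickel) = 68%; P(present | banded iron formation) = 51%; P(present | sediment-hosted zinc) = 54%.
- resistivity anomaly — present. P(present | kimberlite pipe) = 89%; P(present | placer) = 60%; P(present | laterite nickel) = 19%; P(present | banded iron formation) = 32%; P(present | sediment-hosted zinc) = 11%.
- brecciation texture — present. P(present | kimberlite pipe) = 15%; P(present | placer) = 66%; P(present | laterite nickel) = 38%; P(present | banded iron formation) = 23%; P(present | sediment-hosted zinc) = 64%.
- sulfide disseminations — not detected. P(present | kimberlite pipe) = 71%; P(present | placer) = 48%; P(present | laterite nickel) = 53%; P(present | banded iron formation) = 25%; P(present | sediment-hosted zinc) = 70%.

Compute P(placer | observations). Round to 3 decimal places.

Multiply each prior by the joint likelihood of the evidence pattern (using 1 − P(present | H) for each absent observation):
  kimberlite pipe: 0.222 × 0.66 × 0.89 × 0.15 × (1 − 0.71) = 0.0056725
  placer: 0.245 × 0.10 × 0.60 × 0.66 × (1 − 0.48) = 0.005045
  laterite nickel: 0.058 × 0.68 × 0.19 × 0.38 × (1 − 0.53) = 0.0013384
  banded iron formation: 0.150 × 0.51 × 0.32 × 0.23 × (1 − 0.25) = 0.0042228
  sediment-hosted zinc: 0.325 × 0.54 × 0.11 × 0.64 × (1 − 0.70) = 0.0037066
The unnormalized weights sum to 0.019985.
P(placer | evidence) = 0.005045 / 0.019985 ≈ 0.252.

0.252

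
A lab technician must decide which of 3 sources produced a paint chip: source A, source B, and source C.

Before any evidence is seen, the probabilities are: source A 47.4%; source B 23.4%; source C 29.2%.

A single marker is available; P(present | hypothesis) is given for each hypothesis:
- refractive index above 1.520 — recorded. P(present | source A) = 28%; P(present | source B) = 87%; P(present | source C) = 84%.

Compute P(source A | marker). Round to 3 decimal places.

0.228

Multiply each prior by the likelihood of the marker:
  source A: 0.474 × 0.28 = 0.13272
  source B: 0.234 × 0.87 = 0.20358
  source C: 0.292 × 0.84 = 0.24528
Marginal likelihood of the evidence = 0.58158.
P(source A | evidence) = 0.13272 / 0.58158 ≈ 0.228.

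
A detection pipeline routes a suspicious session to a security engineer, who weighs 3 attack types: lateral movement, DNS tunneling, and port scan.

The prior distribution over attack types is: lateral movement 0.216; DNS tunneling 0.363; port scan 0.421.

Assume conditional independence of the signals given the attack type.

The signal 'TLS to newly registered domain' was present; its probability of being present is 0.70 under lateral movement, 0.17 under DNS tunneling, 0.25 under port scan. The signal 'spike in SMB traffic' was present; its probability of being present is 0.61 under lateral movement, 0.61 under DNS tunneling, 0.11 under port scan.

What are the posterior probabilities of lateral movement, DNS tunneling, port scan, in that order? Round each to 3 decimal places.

0.652, 0.266, 0.082

By Bayes' rule with conditional independence, the unnormalized weight for each hypothesis is prior × ∏ likelihoods:
  lateral movement: 0.216 × 0.70 × 0.61 = 0.092232
  DNS tunneling: 0.363 × 0.17 × 0.61 = 0.037643
  port scan: 0.421 × 0.25 × 0.11 = 0.011577
The unnormalized weights sum to 0.14145.
P(lateral movement | evidence) = 0.092232 / 0.14145 ≈ 0.652
P(DNS tunneling | evidence) = 0.037643 / 0.14145 ≈ 0.266
P(port scan | evidence) = 0.011577 / 0.14145 ≈ 0.082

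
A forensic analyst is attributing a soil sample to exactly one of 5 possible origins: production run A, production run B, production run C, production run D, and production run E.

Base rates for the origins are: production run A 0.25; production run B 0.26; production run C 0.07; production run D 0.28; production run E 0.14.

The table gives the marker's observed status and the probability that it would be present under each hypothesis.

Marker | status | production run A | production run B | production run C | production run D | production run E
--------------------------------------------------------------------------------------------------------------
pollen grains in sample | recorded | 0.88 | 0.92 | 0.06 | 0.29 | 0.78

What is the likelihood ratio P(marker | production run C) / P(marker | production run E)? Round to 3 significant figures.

The Bayes factor is the ratio of the two likelihoods.
  production run C: 0.06
  production run E: 0.78
Bayes factor = 0.06 / 0.78 ≈ 0.0769

0.0769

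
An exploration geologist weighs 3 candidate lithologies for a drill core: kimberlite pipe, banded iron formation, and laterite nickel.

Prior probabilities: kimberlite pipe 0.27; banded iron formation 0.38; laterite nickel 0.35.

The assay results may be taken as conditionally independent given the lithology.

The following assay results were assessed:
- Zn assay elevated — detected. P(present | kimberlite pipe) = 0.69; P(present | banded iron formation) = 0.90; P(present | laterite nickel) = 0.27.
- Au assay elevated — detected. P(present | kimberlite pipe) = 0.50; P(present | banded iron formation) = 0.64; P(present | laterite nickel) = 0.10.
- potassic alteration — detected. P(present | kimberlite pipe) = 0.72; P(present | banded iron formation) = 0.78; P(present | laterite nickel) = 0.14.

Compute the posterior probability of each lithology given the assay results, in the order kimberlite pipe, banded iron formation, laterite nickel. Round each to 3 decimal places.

0.280, 0.714, 0.006

For each hypothesis, the unnormalized posterior weight is prior × product of the assay result likelihoods:
  kimberlite pipe: 0.27 × 0.69 × 0.50 × 0.72 = 0.067068
  banded iron formation: 0.38 × 0.90 × 0.64 × 0.78 = 0.17073
  laterite nickel: 0.35 × 0.27 × 0.10 × 0.14 = 0.001323
The unnormalized weights sum to 0.23912.
P(kimberlite pipe | evidence) = 0.067068 / 0.23912 ≈ 0.280
P(banded iron formation | evidence) = 0.17073 / 0.23912 ≈ 0.714
P(laterite nickel | evidence) = 0.001323 / 0.23912 ≈ 0.006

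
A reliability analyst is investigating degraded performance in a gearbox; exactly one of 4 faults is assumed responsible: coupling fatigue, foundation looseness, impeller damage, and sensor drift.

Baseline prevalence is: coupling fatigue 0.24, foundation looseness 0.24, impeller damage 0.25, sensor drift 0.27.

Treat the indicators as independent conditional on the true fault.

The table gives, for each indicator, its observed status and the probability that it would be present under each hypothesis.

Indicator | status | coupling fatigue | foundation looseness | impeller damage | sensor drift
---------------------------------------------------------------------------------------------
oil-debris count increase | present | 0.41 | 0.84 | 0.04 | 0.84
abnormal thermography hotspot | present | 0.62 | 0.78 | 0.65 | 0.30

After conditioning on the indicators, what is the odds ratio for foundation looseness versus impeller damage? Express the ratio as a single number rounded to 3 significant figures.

The normalizing constant cancels in an odds ratio, so compute prior × likelihood for the two hypotheses only:
  foundation looseness: 0.24 × 0.84 × 0.78 = 0.15725
  impeller damage: 0.25 × 0.04 × 0.65 = 0.0065
Posterior odds = 0.15725 / 0.0065 ≈ 24.2.

24.2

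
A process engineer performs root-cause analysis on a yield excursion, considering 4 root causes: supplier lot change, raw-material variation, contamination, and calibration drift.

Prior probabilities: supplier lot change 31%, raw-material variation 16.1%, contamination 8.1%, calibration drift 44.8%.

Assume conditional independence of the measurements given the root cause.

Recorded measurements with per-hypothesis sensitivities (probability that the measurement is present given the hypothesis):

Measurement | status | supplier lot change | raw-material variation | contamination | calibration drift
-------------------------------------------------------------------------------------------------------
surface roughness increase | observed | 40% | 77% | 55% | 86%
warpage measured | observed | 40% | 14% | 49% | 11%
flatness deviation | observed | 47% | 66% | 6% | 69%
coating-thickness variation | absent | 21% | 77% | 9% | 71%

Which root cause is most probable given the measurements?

For each hypothesis, the unnormalized posterior weight is prior × product of the measurement likelihoods (using 1 − P(present | H) for each absent measurement):
  supplier lot change: 0.310 × 0.40 × 0.40 × 0.47 × (1 − 0.21) = 0.018416
  raw-material variation: 0.161 × 0.77 × 0.14 × 0.66 × (1 − 0.77) = 0.0026346
  contamination: 0.081 × 0.55 × 0.49 × 0.06 × (1 − 0.09) = 0.0011919
  calibration drift: 0.448 × 0.86 × 0.11 × 0.69 × (1 − 0.71) = 0.0084804
Normalizing constant Z = 0.018416 + 0.0026346 + 0.0011919 + 0.0084804 = 0.030723.
P(supplier lot change | evidence) ≈ 0.018416 / 0.030723 ≈ 0.599
P(raw-material variation | evidence) ≈ 0.0026346 / 0.030723 ≈ 0.086
P(contamination | evidence) ≈ 0.0011919 / 0.030723 ≈ 0.039
P(calibration drift | evidence) ≈ 0.0084804 / 0.030723 ≈ 0.276
The largest is 0.599, so supplier lot change is most probable.

supplier lot change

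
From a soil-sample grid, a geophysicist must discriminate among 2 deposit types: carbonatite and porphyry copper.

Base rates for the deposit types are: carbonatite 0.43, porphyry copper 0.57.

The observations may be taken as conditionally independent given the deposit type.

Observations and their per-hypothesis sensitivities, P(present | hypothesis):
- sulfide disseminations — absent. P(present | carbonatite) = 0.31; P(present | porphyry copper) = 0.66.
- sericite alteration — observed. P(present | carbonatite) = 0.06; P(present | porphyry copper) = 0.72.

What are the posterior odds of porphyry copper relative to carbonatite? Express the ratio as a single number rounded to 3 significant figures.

7.84

Posterior odds equal prior odds times the likelihood ratio; only the two competing hypotheses matter (using 1 − P(present | H) for each absent observation).
  porphyry copper: 0.57 × (1 − 0.66) × 0.72 = 0.13954
  carbonatite: 0.43 × (1 − 0.31) × 0.06 = 0.017802
Odds(porphyry copper : carbonatite) = 0.13954 / 0.017802 ≈ 7.84.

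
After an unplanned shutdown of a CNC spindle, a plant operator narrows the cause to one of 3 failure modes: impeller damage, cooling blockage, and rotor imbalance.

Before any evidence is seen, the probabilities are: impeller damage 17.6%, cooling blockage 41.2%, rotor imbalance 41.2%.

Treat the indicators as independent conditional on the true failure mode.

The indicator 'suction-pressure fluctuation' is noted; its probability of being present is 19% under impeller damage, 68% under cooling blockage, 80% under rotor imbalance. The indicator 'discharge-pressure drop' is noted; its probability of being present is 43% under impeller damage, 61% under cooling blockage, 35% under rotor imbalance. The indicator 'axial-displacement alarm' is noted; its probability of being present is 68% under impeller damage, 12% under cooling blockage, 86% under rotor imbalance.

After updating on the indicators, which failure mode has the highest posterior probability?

Multiply each prior by the joint likelihood of the indicator pattern:
  impeller damage: 0.176 × 0.19 × 0.43 × 0.68 = 0.0097779
  cooling blockage: 0.412 × 0.68 × 0.61 × 0.12 = 0.020508
  rotor imbalance: 0.412 × 0.80 × 0.35 × 0.86 = 0.09921
Normalizing constant Z = 0.0097779 + 0.020508 + 0.09921 = 0.1295.
P(impeller damage | evidence) ≈ 0.0097779 / 0.1295 ≈ 0.076
P(cooling blockage | evidence) ≈ 0.020508 / 0.1295 ≈ 0.158
P(rotor imbalance | evidence) ≈ 0.09921 / 0.1295 ≈ 0.766
The largest is 0.766, so rotor imbalance is most probable.

rotor imbalance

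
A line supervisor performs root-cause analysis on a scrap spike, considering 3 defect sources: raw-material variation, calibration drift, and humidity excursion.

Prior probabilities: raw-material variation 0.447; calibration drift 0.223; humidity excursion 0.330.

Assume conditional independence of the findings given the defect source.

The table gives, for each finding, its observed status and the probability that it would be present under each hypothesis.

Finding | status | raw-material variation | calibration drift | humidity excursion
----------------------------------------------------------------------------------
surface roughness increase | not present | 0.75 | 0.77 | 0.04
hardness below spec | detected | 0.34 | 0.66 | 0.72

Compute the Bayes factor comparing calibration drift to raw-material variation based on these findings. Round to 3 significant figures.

1.79

Joint likelihood of the evidence pattern under each hypothesis (using 1 − P(present | H) for each absent finding):
  calibration drift: (1 − 0.77) × 0.66 = 0.1518
  raw-material variation: (1 − 0.75) × 0.34 = 0.085
Bayes factor = 0.1518 / 0.085 ≈ 1.79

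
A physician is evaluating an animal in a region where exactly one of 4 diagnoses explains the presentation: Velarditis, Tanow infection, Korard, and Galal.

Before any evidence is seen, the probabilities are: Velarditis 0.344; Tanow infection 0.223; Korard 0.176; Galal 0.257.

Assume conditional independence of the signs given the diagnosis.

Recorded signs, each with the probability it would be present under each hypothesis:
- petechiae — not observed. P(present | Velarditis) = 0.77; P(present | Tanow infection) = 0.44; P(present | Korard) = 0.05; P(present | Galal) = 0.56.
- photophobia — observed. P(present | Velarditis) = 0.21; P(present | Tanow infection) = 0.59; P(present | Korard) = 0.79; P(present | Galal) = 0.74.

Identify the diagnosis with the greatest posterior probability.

For each hypothesis, the unnormalized posterior weight is prior × product of the sign likelihoods (using 1 − P(present | H) for each absent sign):
  Velarditis: 0.344 × (1 − 0.77) × 0.21 = 0.016615
  Tanow infection: 0.223 × (1 − 0.44) × 0.59 = 0.073679
  Korard: 0.176 × (1 − 0.05) × 0.79 = 0.13209
  Galal: 0.257 × (1 − 0.56) × 0.74 = 0.083679
The unnormalized weights sum to 0.30606.
P(Velarditis | evidence) ≈ 0.016615 / 0.30606 ≈ 0.054
P(Tanow infection | evidence) ≈ 0.073679 / 0.30606 ≈ 0.241
P(Korard | evidence) ≈ 0.13209 / 0.30606 ≈ 0.432
P(Galal | evidence) ≈ 0.083679 / 0.30606 ≈ 0.273
The largest is 0.432, so Korard is most probable.

Korard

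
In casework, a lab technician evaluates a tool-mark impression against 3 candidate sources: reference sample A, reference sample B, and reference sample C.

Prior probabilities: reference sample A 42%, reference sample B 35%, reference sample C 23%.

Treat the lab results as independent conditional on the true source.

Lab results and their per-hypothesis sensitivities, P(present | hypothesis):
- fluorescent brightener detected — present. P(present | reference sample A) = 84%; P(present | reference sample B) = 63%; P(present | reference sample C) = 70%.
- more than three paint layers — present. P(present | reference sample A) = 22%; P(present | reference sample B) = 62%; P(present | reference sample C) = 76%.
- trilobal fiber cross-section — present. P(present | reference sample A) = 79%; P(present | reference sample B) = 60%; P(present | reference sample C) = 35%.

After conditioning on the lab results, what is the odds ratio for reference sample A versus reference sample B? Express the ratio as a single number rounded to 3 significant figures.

0.748

Unnormalized posterior weight (prior times the lab result likelihoods) for each of the two hypotheses:
  reference sample A: 0.42 × 0.84 × 0.22 × 0.79 = 0.061317
  reference sample B: 0.35 × 0.63 × 0.62 × 0.60 = 0.082026
Odds(reference sample A : reference sample B) = 0.061317 / 0.082026 ≈ 0.748.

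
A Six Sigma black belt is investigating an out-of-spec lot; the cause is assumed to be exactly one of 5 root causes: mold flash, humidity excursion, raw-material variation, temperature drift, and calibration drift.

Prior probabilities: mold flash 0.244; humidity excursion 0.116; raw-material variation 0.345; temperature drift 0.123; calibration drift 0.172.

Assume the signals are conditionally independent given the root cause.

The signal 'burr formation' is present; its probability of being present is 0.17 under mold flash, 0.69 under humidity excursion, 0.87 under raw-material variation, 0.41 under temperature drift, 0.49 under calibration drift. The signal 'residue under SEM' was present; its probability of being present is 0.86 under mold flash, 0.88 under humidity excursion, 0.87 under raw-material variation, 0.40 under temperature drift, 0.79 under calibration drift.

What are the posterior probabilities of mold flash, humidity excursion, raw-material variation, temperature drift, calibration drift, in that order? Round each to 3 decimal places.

0.079, 0.155, 0.575, 0.044, 0.147

For each hypothesis, the unnormalized posterior weight is prior × product of the signal likelihoods:
  mold flash: 0.244 × 0.17 × 0.86 = 0.035673
  humidity excursion: 0.116 × 0.69 × 0.88 = 0.070435
  raw-material variation: 0.345 × 0.87 × 0.87 = 0.26113
  temperature drift: 0.123 × 0.41 × 0.40 = 0.020172
  calibration drift: 0.172 × 0.49 × 0.79 = 0.066581
Marginal likelihood of the evidence = 0.45399.
P(mold flash | evidence) = 0.035673 / 0.45399 ≈ 0.079
P(humidity excursion | evidence) = 0.070435 / 0.45399 ≈ 0.155
P(raw-material variation | evidence) = 0.26113 / 0.45399 ≈ 0.575
P(temperature drift | evidence) = 0.020172 / 0.45399 ≈ 0.044
P(calibration drift | evidence) = 0.066581 / 0.45399 ≈ 0.147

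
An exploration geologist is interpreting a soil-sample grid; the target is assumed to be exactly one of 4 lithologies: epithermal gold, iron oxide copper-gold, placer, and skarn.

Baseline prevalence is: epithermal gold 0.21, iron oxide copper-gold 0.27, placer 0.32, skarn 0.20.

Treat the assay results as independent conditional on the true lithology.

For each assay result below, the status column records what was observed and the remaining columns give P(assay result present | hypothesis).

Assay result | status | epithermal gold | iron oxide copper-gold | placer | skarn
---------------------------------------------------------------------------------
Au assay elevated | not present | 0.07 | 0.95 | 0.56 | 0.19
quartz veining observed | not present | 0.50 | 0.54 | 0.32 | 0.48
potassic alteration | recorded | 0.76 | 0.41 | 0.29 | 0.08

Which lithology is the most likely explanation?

epithermal gold

By Bayes' rule with conditional independence, the unnormalized weight for each hypothesis is prior × ∏ likelihoods (using 1 − P(present | H) for each absent assay result):
  epithermal gold: 0.21 × (1 − 0.07) × (1 − 0.50) × 0.76 = 0.074214
  iron oxide copper-gold: 0.27 × (1 − 0.95) × (1 − 0.54) × 0.41 = 0.0025461
  placer: 0.32 × (1 − 0.56) × (1 − 0.32) × 0.29 = 0.027766
  skarn: 0.20 × (1 − 0.19) × (1 − 0.48) × 0.08 = 0.0067392
Normalizing constant Z = 0.074214 + 0.0025461 + 0.027766 + 0.0067392 = 0.11127.
P(epithermal gold | evidence) ≈ 0.074214 / 0.11127 ≈ 0.667
P(iron oxide copper-gold | evidence) ≈ 0.0025461 / 0.11127 ≈ 0.023
P(placer | evidence) ≈ 0.027766 / 0.11127 ≈ 0.250
P(skarn | evidence) ≈ 0.0067392 / 0.11127 ≈ 0.061
The largest is 0.667, so epithermal gold is most probable.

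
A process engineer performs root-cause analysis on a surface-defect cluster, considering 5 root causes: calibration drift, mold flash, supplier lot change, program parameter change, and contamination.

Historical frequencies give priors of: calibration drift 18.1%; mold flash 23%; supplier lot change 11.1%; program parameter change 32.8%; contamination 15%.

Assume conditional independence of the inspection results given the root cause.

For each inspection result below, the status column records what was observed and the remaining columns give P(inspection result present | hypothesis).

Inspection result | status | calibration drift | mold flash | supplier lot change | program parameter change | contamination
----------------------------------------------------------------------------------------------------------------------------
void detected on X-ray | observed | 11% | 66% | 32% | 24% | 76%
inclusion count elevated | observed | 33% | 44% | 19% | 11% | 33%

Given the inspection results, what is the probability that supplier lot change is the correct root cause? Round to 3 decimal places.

0.053

By Bayes' rule with conditional independence, the unnormalized weight for each hypothesis is prior × ∏ likelihoods:
  calibration drift: 0.181 × 0.11 × 0.33 = 0.0065703
  mold flash: 0.230 × 0.66 × 0.44 = 0.066792
  supplier lot change: 0.111 × 0.32 × 0.19 = 0.0067488
  program parameter change: 0.328 × 0.24 × 0.11 = 0.0086592
  contamination: 0.150 × 0.76 × 0.33 = 0.03762
Normalizing constant Z = 0.0065703 + 0.066792 + 0.0067488 + 0.0086592 + 0.03762 = 0.12639.
P(supplier lot change | evidence) = 0.0067488 / 0.12639 ≈ 0.053.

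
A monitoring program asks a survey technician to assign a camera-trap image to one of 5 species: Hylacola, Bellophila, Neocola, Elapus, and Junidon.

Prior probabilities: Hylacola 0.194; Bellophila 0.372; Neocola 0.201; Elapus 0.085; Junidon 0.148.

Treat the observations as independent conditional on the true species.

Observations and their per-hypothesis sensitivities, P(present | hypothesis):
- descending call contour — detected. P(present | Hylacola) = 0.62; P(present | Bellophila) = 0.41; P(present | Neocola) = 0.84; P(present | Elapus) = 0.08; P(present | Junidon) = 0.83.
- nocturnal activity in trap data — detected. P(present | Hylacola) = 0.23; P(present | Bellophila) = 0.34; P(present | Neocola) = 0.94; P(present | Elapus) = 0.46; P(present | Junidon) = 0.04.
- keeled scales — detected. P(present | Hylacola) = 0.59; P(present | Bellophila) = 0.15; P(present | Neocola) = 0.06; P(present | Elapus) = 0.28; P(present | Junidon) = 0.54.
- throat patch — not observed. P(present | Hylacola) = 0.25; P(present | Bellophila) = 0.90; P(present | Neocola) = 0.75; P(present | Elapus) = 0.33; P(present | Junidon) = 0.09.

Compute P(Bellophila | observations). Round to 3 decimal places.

0.042

Multiply each prior by the joint likelihood of the evidence pattern (using 1 − P(present | H) for each absent observation):
  Hylacola: 0.194 × 0.62 × 0.23 × 0.59 × (1 − 0.25) = 0.012241
  Bellophila: 0.372 × 0.41 × 0.34 × 0.15 × (1 − 0.90) = 0.00077785
  Neocola: 0.201 × 0.84 × 0.94 × 0.06 × (1 − 0.75) = 0.0023806
  Elapus: 0.085 × 0.08 × 0.46 × 0.28 × (1 − 0.33) = 0.00058681
  Junidon: 0.148 × 0.83 × 0.04 × 0.54 × (1 − 0.09) = 0.0024145
The unnormalized weights sum to 0.018401.
P(Bellophila | evidence) = 0.00077785 / 0.018401 ≈ 0.042.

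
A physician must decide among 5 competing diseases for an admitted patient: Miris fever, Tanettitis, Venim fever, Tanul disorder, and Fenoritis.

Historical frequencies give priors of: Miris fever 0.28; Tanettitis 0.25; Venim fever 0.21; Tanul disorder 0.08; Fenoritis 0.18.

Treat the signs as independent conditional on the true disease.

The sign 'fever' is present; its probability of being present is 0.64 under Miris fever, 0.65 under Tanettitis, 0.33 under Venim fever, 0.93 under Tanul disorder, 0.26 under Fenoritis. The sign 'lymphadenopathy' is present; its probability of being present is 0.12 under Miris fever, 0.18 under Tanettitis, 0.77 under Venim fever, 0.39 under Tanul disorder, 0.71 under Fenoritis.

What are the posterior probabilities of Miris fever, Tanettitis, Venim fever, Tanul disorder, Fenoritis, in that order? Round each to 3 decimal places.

Multiply each prior by the joint likelihood of the sign pattern:
  Miris fever: 0.28 × 0.64 × 0.12 = 0.021504
  Tanettitis: 0.25 × 0.65 × 0.18 = 0.02925
  Venim fever: 0.21 × 0.33 × 0.77 = 0.053361
  Tanul disorder: 0.08 × 0.93 × 0.39 = 0.029016
  Fenoritis: 0.18 × 0.26 × 0.71 = 0.033228
Normalizing constant Z = 0.021504 + 0.02925 + 0.053361 + 0.029016 + 0.033228 = 0.16636.
P(Miris fever | evidence) = 0.021504 / 0.16636 ≈ 0.129
P(Tanettitis | evidence) = 0.02925 / 0.16636 ≈ 0.176
P(Venim fever | evidence) = 0.053361 / 0.16636 ≈ 0.321
P(Tanul disorder | evidence) = 0.029016 / 0.16636 ≈ 0.174
P(Fenoritis | evidence) = 0.033228 / 0.16636 ≈ 0.200

0.129, 0.176, 0.321, 0.174, 0.200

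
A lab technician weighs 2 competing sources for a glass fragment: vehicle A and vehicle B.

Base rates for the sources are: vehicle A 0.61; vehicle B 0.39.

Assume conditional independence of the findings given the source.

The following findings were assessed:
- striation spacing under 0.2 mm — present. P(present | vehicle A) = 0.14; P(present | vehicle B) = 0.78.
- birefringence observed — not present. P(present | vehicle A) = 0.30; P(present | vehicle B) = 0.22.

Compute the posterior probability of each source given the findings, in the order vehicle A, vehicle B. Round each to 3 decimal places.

0.201, 0.799

For each hypothesis, the unnormalized posterior weight is prior × product of the finding likelihoods (using 1 − P(present | H) for each absent finding):
  vehicle A: 0.61 × 0.14 × (1 − 0.30) = 0.05978
  vehicle B: 0.39 × 0.78 × (1 − 0.22) = 0.23728
The unnormalized weights sum to 0.29706.
P(vehicle A | evidence) = 0.05978 / 0.29706 ≈ 0.201
P(vehicle B | evidence) = 0.23728 / 0.29706 ≈ 0.799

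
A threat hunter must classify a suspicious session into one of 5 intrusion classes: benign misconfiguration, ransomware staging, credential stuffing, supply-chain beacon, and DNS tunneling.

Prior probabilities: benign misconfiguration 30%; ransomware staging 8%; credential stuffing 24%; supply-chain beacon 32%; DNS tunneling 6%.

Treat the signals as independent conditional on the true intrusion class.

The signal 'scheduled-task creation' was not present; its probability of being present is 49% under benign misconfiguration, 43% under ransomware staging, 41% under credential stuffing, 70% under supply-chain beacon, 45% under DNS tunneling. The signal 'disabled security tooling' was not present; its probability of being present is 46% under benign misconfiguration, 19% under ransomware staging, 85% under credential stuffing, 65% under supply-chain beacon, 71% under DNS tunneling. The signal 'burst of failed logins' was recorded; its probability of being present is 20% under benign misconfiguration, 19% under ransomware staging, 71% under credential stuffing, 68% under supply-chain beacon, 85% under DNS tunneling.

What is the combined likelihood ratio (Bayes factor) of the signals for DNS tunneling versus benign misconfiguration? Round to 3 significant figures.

2.46

Take the product of per-signal likelihoods under each hypothesis (using 1 − P(present | H) for each absent signal), then divide.
  DNS tunneling: (1 − 0.45) × (1 − 0.71) × 0.85 = 0.13558
  benign misconfiguration: (1 − 0.49) × (1 − 0.46) × 0.20 = 0.05508
Bayes factor = 0.13558 / 0.05508 ≈ 2.46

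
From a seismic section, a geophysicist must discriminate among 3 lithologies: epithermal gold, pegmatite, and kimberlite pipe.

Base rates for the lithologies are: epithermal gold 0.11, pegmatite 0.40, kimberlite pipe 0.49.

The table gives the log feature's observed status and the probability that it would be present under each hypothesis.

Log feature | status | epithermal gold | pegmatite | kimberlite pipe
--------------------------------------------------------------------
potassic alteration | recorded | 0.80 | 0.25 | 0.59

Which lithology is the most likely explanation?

For each hypothesis, the unnormalized posterior weight is prior × likelihood:
  epithermal gold: 0.11 × 0.80 = 0.088
  pegmatite: 0.40 × 0.25 = 0.1
  kimberlite pipe: 0.49 × 0.59 = 0.2891
Marginal likelihood of the evidence = 0.4771.
P(epithermal gold | evidence) ≈ 0.088 / 0.4771 ≈ 0.184
P(pegmatite | evidence) ≈ 0.1 / 0.4771 ≈ 0.210
P(kimberlite pipe | evidence) ≈ 0.2891 / 0.4771 ≈ 0.606
The largest is 0.606, so kimberlite pipe is most probable.

kimberlite pipe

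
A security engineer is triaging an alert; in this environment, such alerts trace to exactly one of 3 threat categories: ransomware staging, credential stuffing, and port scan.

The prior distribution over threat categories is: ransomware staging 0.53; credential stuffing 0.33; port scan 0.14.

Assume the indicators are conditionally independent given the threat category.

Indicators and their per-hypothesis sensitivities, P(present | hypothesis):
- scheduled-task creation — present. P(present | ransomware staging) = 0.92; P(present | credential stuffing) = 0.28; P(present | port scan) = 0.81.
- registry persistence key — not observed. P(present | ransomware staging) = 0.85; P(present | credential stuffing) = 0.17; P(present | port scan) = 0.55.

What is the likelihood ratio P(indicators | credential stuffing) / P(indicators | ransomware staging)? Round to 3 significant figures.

The Bayes factor is the ratio of the joint likelihoods of the indicator pattern under the two hypotheses (using 1 − P(present | H) for each absent indicator).
  credential stuffing: 0.28 × (1 − 0.17) = 0.2324
  ransomware staging: 0.92 × (1 − 0.85) = 0.138
Bayes factor = 0.2324 / 0.138 ≈ 1.68

1.68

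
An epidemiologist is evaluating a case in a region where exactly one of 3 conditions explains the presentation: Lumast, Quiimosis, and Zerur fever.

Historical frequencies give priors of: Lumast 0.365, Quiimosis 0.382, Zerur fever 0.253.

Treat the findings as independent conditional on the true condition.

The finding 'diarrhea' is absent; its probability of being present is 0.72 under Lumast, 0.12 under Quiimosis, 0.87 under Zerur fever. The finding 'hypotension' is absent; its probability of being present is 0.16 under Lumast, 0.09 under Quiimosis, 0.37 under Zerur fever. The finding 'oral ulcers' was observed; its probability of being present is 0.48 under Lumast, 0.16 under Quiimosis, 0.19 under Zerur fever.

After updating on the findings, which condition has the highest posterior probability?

Quiimosis

Multiply each prior by the joint likelihood of the evidence pattern (using 1 − P(present | H) for each absent finding):
  Lumast: 0.365 × (1 − 0.72) × (1 − 0.16) × 0.48 = 0.041207
  Quiimosis: 0.382 × (1 − 0.12) × (1 − 0.09) × 0.16 = 0.048945
  Zerur fever: 0.253 × (1 − 0.87) × (1 − 0.37) × 0.19 = 0.0039369
Marginal likelihood of the evidence = 0.094089.
P(Lumast | evidence) ≈ 0.041207 / 0.094089 ≈ 0.438
P(Quiimosis | evidence) ≈ 0.048945 / 0.094089 ≈ 0.520
P(Zerur fever | evidence) ≈ 0.0039369 / 0.094089 ≈ 0.042
The largest is 0.520, so Quiimosis is most probable.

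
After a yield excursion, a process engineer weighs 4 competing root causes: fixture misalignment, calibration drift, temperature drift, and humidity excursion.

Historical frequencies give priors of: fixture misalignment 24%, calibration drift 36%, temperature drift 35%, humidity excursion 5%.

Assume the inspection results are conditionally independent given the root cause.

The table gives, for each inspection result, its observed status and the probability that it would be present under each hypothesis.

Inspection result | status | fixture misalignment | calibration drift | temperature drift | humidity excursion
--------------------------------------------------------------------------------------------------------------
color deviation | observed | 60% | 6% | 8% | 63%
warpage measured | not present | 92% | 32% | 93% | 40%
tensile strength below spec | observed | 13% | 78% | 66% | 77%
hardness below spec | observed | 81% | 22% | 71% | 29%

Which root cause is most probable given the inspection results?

By Bayes' rule with conditional independence, the unnormalized weight for each hypothesis is prior × ∏ likelihoods (using 1 − P(present | H) for each absent inspection result):
  fixture misalignment: 0.24 × 0.60 × (1 − 0.92) × 0.13 × 0.81 = 0.0012131
  calibration drift: 0.36 × 0.06 × (1 − 0.32) × 0.78 × 0.22 = 0.0025205
  temperature drift: 0.35 × 0.08 × (1 − 0.93) × 0.66 × 0.71 = 0.00091846
  humidity excursion: 0.05 × 0.63 × (1 − 0.40) × 0.77 × 0.29 = 0.0042204
Normalizing constant Z = 0.0012131 + 0.0025205 + 0.00091846 + 0.0042204 = 0.0088723.
P(fixture misalignment | evidence) ≈ 0.0012131 / 0.0088723 ≈ 0.137
P(calibration drift | evidence) ≈ 0.0025205 / 0.0088723 ≈ 0.284
P(temperature drift | evidence) ≈ 0.00091846 / 0.0088723 ≈ 0.104
P(humidity excursion | evidence) ≈ 0.0042204 / 0.0088723 ≈ 0.476
The largest is 0.476, so humidity excursion is most probable.

humidity excursion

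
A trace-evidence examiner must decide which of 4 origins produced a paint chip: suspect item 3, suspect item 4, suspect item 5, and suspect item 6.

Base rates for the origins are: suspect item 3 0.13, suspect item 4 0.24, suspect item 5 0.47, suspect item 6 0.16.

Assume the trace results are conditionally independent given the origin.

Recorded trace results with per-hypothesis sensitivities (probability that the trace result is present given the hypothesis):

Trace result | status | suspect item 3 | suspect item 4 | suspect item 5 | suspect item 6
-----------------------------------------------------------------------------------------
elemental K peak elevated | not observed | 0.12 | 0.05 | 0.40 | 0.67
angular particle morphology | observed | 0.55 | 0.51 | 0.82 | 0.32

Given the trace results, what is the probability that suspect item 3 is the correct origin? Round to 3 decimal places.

0.147

For each hypothesis, the unnormalized posterior weight is prior × product of the trace result likelihoods (using 1 − P(present | H) for each absent trace result):
  suspect item 3: 0.13 × (1 − 0.12) × 0.55 = 0.06292
  suspect item 4: 0.24 × (1 − 0.05) × 0.51 = 0.11628
  suspect item 5: 0.47 × (1 − 0.40) × 0.82 = 0.23124
  suspect item 6: 0.16 × (1 − 0.67) × 0.32 = 0.016896
The unnormalized weights sum to 0.42734.
P(suspect item 3 | evidence) = 0.06292 / 0.42734 ≈ 0.147.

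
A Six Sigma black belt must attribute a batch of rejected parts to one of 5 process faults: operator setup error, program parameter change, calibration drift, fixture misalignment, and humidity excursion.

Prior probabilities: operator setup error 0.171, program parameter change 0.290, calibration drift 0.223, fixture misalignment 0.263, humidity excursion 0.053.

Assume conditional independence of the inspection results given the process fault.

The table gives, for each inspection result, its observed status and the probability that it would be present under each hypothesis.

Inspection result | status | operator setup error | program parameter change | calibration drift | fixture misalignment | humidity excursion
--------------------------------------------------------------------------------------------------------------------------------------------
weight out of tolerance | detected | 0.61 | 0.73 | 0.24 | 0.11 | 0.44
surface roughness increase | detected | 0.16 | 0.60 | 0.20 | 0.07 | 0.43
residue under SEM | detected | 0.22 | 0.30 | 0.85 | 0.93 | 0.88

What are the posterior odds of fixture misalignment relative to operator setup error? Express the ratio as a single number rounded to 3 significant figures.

0.513

Unnormalized posterior weight (prior times the inspection result likelihoods) for each of the two hypotheses:
  fixture misalignment: 0.263 × 0.11 × 0.07 × 0.93 = 0.0018833
  operator setup error: 0.171 × 0.61 × 0.16 × 0.22 = 0.0036717
Posterior odds = 0.0018833 / 0.0036717 ≈ 0.513.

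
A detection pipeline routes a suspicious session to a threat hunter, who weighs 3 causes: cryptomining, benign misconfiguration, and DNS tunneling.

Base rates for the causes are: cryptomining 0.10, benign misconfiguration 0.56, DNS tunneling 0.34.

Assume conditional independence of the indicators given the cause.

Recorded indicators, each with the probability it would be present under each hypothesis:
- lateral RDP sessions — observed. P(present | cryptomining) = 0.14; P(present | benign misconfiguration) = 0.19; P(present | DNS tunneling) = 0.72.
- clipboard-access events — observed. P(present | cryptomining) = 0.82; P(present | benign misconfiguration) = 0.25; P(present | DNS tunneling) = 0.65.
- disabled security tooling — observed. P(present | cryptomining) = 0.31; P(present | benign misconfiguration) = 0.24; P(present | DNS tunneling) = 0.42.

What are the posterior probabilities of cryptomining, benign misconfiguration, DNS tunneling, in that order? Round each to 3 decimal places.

0.046, 0.083, 0.870

Multiply each prior by the joint likelihood of the indicator pattern:
  cryptomining: 0.10 × 0.14 × 0.82 × 0.31 = 0.0035588
  benign misconfiguration: 0.56 × 0.19 × 0.25 × 0.24 = 0.006384
  DNS tunneling: 0.34 × 0.72 × 0.65 × 0.42 = 0.06683
Marginal likelihood of the evidence = 0.076773.
P(cryptomining | evidence) = 0.0035588 / 0.076773 ≈ 0.046
P(benign misconfiguration | evidence) = 0.006384 / 0.076773 ≈ 0.083
P(DNS tunneling | evidence) = 0.06683 / 0.076773 ≈ 0.870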